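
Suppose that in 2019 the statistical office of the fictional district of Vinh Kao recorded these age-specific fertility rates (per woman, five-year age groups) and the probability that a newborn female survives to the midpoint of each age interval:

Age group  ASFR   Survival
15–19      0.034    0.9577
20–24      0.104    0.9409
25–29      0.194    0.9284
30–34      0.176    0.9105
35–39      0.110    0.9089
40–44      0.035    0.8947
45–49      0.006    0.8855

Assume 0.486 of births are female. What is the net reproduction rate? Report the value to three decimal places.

Proportion female at birth = 0.486.
Per-age-group product (5 × ASFR × survival probability):
  15–19: 5 × 0.034 × 0.9577 = 0.16281
  20–24: 5 × 0.104 × 0.9409 = 0.48927
  25–29: 5 × 0.194 × 0.9284 = 0.90055
  30–34: 5 × 0.176 × 0.9105 = 0.80124
  35–39: 5 × 0.110 × 0.9089 = 0.49990
  40–44: 5 × 0.035 × 0.8947 = 0.15657
  45–49: 5 × 0.006 × 0.8855 = 0.02657
Sum = 3.03691
NRR = 0.486 × 3.03691 = 1.47594
NRR > 1, so each generation more than replaces itself.

1.476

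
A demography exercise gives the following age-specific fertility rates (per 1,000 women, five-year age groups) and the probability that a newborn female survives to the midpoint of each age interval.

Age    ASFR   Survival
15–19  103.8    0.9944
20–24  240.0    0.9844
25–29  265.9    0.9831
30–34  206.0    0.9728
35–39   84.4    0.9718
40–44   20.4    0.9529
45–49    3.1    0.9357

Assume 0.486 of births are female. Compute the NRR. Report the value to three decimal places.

2.201

Proportion female at birth = 0.486.
Survival-weighted fertility by age (5·fₓ·Sₓ):
  15–19: 5 × 103.8/1000 × 0.9944 = 0.51609
  20–24: 5 × 240.0/1000 × 0.9844 = 1.18128
  25–29: 5 × 265.9/1000 × 0.9831 = 1.30703
  30–34: 5 × 206.0/1000 × 0.9728 = 1.00198
  35–39: 5 × 84.4/1000 × 0.9718 = 0.41010
  40–44: 5 × 20.4/1000 × 0.9529 = 0.09720
  45–49: 5 × 3.1/1000 × 0.9357 = 0.01450
Sum = 4.52818
NRR = 0.486 × 4.52818 = 2.20070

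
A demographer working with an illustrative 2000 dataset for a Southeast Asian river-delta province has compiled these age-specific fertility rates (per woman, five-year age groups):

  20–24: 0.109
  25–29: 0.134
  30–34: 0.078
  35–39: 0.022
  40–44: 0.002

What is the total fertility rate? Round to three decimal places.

Sum of ASFRs = 0.109 + 0.134 + 0.078 + 0.022 + 0.002 = 0.345
TFR = 5 × 0.345 = 1.725

1.725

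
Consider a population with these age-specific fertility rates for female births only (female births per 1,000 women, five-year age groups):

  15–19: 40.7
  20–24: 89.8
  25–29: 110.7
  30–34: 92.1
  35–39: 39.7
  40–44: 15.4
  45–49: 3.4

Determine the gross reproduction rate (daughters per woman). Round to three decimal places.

Sum of female ASFRs = 40.7 + 89.8 + 110.7 + 92.1 + 39.7 + 15.4 + 3.4 = 391.8
GRR = 5 × 391.8 / 1000 = 1.959

1.959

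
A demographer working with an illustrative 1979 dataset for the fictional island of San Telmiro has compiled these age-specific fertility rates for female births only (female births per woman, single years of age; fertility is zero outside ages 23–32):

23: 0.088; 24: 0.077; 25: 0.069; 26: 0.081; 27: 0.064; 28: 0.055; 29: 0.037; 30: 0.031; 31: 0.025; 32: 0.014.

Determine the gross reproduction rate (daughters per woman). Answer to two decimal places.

Sum of female ASFRs = 0.088 + 0.077 + 0.069 + 0.081 + 0.064 + 0.055 + 0.037 + 0.031 + 0.025 + 0.014 = 0.541
GRR = 0.541

0.54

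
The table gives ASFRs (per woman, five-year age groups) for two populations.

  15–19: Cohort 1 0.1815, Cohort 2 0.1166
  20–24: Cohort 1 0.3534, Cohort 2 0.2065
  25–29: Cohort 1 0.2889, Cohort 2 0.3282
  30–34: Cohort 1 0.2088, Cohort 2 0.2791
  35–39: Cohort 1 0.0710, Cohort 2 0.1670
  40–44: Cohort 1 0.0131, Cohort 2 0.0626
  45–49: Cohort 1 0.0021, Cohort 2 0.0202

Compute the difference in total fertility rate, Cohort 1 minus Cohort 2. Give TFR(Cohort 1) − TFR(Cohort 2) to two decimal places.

-0.31

Cohort 1:
  Sum of ASFRs = 0.1815 + 0.3534 + 0.2889 + 0.2088 + 0.0710 + 0.0131 + 0.0021 = 1.1188
  TFR = 5 × 1.1188 = 5.594
Cohort 2:
  Sum of ASFRs = 0.1166 + 0.2065 + 0.3282 + 0.2791 + 0.1670 + 0.0626 + 0.0202 = 1.1802
  TFR = 5 × 1.1802 = 5.901
Difference = 5.594 − 5.901 = -0.307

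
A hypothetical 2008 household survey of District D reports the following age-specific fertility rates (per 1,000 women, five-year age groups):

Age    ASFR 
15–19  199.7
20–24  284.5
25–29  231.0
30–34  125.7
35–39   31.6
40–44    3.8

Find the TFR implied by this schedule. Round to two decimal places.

4.38

Sum of ASFRs = 199.7 + 284.5 + 231.0 + 125.7 + 31.6 + 3.8 = 876.3
TFR = 5 × 876.3 / 1000 = 4.3815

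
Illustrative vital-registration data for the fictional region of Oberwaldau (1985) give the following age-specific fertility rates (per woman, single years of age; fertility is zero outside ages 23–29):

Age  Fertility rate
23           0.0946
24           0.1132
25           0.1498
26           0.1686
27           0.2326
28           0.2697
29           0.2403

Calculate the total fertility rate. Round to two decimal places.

1.27

Sum of ASFRs = 0.0946 + 0.1132 + 0.1498 + 0.1686 + 0.2326 + 0.2697 + 0.2403 = 1.2688
TFR = 1.2688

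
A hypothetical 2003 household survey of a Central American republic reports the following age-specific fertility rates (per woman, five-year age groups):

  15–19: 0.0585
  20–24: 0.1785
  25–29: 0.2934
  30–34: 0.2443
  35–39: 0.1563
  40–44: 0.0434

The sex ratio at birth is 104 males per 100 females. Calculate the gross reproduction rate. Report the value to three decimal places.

Proportion female at birth = 100 / (100 + 104) = 0.49020.
Sum of ASFRs = 0.0585 + 0.1785 + 0.2934 + 0.2443 + 0.1563 + 0.0434 = 0.9744
TFR = 5 × 0.9744 = 4.872
GRR = 0.49020 × 4.872 = 2.38825

2.388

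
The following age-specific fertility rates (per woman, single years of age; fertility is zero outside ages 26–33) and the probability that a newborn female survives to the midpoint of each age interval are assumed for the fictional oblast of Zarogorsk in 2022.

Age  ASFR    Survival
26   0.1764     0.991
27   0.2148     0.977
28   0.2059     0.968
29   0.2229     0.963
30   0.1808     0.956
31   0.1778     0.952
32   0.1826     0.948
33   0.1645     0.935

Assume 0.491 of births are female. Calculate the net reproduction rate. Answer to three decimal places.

0.721

Proportion female at birth = 0.491.
Per-age-group product (1 × ASFR × survival probability):
  26: 1 × 0.1764 × 0.991 = 0.17481
  27: 1 × 0.2148 × 0.977 = 0.20986
  28: 1 × 0.2059 × 0.968 = 0.19931
  29: 1 × 0.2229 × 0.963 = 0.21465
  30: 1 × 0.1808 × 0.956 = 0.17284
  31: 1 × 0.1778 × 0.952 = 0.16927
  32: 1 × 0.1826 × 0.948 = 0.17310
  33: 1 × 0.1645 × 0.935 = 0.15381
Sum = 1.46765
NRR = 0.491 × 1.46765 = 0.72062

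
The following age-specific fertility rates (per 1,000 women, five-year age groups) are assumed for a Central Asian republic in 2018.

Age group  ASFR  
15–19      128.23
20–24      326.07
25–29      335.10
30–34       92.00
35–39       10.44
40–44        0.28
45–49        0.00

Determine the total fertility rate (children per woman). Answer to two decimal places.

Sum of ASFRs = 128.23 + 326.07 + 335.10 + 92.00 + 10.44 + 0.28 + 0.00 = 892.12
TFR = 5 × 892.12 / 1000 = 4.4606

4.46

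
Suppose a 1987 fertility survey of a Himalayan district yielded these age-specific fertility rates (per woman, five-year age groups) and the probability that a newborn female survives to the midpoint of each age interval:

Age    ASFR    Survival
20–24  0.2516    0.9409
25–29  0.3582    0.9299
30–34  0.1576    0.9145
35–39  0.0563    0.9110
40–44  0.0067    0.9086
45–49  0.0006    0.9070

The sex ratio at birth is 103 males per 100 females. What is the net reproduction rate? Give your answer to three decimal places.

1.901

Proportion female at birth = 100 / (100 + 103) = 0.49261.
Survival-weighted fertility by age (5·fₓ·Sₓ):
  20–24: 5 × 0.2516 × 0.9409 = 1.18365
  25–29: 5 × 0.3582 × 0.9299 = 1.66545
  30–34: 5 × 0.1576 × 0.9145 = 0.72063
  35–39: 5 × 0.0563 × 0.9110 = 0.25645
  40–44: 5 × 0.0067 × 0.9086 = 0.03044
  45–49: 5 × 0.0006 × 0.9070 = 0.00272
Sum = 3.85934
NRR = 0.49261 × 3.85934 = 1.90115
An NRR exceeding 1 indicates intrinsic growth under these rates.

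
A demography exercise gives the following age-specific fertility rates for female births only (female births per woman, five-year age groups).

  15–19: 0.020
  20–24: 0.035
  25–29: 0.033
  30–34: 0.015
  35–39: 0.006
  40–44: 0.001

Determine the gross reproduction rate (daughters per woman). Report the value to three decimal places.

0.550

Sum of female ASFRs = 0.020 + 0.035 + 0.033 + 0.015 + 0.006 + 0.001 = 0.110
GRR = 5 × 0.110 = 0.55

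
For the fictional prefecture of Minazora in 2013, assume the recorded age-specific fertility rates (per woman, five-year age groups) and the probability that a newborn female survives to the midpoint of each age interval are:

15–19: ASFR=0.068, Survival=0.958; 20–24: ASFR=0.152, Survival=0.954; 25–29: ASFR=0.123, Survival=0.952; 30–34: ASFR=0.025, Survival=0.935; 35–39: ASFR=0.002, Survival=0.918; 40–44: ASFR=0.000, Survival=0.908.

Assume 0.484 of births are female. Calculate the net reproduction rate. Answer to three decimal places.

Proportion female at birth = 0.484.
Survival-weighted fertility by age (5·fₓ·Sₓ):
  15–19: 5 × 0.068 × 0.958 = 0.32572
  20–24: 5 × 0.152 × 0.954 = 0.72504
  25–29: 5 × 0.123 × 0.952 = 0.58548
  30–34: 5 × 0.025 × 0.935 = 0.11688
  35–39: 5 × 0.002 × 0.918 = 0.00918
  40–44: 5 × 0.000 × 0.908 = 0.00000
Sum = 1.76230
NRR = 0.484 × 1.76230 = 0.85295
An NRR under 1 implies long-run decline under these rates.

0.853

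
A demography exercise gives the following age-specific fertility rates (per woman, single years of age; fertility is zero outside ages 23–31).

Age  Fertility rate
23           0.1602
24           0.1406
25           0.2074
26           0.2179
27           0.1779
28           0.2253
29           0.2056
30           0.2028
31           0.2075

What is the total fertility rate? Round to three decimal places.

1.745

Sum of ASFRs = 0.1602 + 0.1406 + 0.2074 + 0.2179 + 0.1779 + 0.2253 + 0.2056 + 0.2028 + 0.2075 = 1.7452
TFR = 1.7452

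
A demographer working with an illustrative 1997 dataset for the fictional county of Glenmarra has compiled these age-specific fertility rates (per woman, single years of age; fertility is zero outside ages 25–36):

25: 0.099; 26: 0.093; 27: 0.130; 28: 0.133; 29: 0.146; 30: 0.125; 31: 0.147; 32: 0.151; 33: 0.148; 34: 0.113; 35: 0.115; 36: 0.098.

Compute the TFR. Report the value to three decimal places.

Sum of ASFRs = 0.099 + 0.093 + 0.130 + 0.133 + 0.146 + 0.125 + 0.147 + 0.151 + 0.148 + 0.113 + 0.115 + 0.098 = 1.498
TFR = 1.498

1.498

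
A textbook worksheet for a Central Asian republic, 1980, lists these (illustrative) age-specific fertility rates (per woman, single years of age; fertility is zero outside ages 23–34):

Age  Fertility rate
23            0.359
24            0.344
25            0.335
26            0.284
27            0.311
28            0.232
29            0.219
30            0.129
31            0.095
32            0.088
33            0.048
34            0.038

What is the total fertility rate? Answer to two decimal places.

2.48

Sum of ASFRs = 0.359 + 0.344 + 0.335 + 0.284 + 0.311 + 0.232 + 0.219 + 0.129 + 0.095 + 0.088 + 0.048 + 0.038 = 2.482
TFR = 2.482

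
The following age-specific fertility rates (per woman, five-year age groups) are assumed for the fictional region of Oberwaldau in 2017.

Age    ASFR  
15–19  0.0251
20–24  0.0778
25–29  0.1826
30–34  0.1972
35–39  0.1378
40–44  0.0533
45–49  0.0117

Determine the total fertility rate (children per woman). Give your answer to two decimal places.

Sum of ASFRs = 0.0251 + 0.0778 + 0.1826 + 0.1972 + 0.1378 + 0.0533 + 0.0117 = 0.6855
TFR = 5 × 0.6855 = 3.4275

3.43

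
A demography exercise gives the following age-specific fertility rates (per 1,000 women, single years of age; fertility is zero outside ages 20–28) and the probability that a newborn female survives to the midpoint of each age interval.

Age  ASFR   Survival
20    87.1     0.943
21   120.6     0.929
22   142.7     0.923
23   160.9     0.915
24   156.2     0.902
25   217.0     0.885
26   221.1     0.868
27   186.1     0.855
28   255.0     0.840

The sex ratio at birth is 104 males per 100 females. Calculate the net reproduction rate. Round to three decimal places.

0.672

Proportion female at birth = 100 / (100 + 104) = 0.49020.
Each age group contributes 1 × ASFR × survival:
  20: 1 × 87.1/1000 × 0.943 = 0.08214
  21: 1 × 120.6/1000 × 0.929 = 0.11204
  22: 1 × 142.7/1000 × 0.923 = 0.13171
  23: 1 × 160.9/1000 × 0.915 = 0.14722
  24: 1 × 156.2/1000 × 0.902 = 0.14089
  25: 1 × 217.0/1000 × 0.885 = 0.19205
  26: 1 × 221.1/1000 × 0.868 = 0.19191
  27: 1 × 186.1/1000 × 0.855 = 0.15912
  28: 1 × 255.0/1000 × 0.840 = 0.21420
Sum = 1.37128
NRR = 0.49020 × 1.37128 = 0.67220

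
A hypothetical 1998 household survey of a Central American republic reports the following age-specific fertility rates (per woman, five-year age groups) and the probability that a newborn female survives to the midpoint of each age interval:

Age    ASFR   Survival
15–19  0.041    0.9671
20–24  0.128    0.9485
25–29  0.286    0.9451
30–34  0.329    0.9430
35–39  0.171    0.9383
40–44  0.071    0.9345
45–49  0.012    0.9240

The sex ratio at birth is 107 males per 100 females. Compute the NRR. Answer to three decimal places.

Proportion female at birth = 100 / (100 + 107) = 0.48309.
Per-age-group product (5 × ASFR × survival probability):
  15–19: 5 × 0.041 × 0.9671 = 0.19826
  20–24: 5 × 0.128 × 0.9485 = 0.60704
  25–29: 5 × 0.286 × 0.9451 = 1.35149
  30–34: 5 × 0.329 × 0.9430 = 1.55124
  35–39: 5 × 0.171 × 0.9383 = 0.80225
  40–44: 5 × 0.071 × 0.9345 = 0.33175
  45–49: 5 × 0.012 × 0.9240 = 0.05544
Sum = 4.89747
NRR = 0.48309 × 4.89747 = 2.36592

2.366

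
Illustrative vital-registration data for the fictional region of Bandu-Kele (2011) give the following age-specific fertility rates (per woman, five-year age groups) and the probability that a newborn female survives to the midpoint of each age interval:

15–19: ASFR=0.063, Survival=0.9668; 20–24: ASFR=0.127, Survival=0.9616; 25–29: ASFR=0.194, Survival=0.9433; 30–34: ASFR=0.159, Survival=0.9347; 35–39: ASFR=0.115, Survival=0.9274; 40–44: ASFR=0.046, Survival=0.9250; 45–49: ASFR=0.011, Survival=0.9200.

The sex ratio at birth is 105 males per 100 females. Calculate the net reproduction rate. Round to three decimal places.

Proportion female at birth = 100 / (100 + 105) = 0.48780.
Weighting each age-specific rate by interval width and survival:
  15–19: 5 × 0.063 × 0.9668 = 0.30454
  20–24: 5 × 0.127 × 0.9616 = 0.61062
  25–29: 5 × 0.194 × 0.9433 = 0.91500
  30–34: 5 × 0.159 × 0.9347 = 0.74309
  35–39: 5 × 0.115 × 0.9274 = 0.53326
  40–44: 5 × 0.046 × 0.9250 = 0.21275
  45–49: 5 × 0.011 × 0.9200 = 0.05060
Sum = 3.36986
NRR = 0.48780 × 3.36986 = 1.64382
With NRR above 1 the population is above replacement fertility.

1.644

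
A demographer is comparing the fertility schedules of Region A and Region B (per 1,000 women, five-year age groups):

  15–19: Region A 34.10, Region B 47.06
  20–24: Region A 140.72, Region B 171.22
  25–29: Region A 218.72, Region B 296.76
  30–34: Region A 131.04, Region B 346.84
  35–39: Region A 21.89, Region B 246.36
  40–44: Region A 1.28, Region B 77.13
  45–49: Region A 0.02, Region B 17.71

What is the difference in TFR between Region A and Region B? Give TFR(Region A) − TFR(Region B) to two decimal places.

Region A:
  Sum of ASFRs = 34.10 + 140.72 + 218.72 + 131.04 + 21.89 + 1.28 + 0.02 = 547.77
  TFR = 5 × 547.77 / 1000 = 2.73885
Region B:
  Sum of ASFRs = 47.06 + 171.22 + 296.76 + 346.84 + 246.36 + 77.13 + 17.71 = 1203.08
  TFR = 5 × 1203.08 / 1000 = 6.0154
Difference = 2.73885 − 6.0154 = -3.27655

-3.28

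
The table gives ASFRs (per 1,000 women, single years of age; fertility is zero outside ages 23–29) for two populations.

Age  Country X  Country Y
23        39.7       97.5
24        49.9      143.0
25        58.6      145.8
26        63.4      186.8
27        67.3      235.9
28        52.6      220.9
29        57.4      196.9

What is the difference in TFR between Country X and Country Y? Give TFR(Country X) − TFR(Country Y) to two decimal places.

-0.84

Country X:
  Sum of ASFRs = 39.7 + 49.9 + 58.6 + 63.4 + 67.3 + 52.6 + 57.4 = 388.9
  TFR = 388.9 / 1000 = 0.3889
Country Y:
  Sum of ASFRs = 97.5 + 143.0 + 145.8 + 186.8 + 235.9 + 220.9 + 196.9 = 1226.8
  TFR = 1226.8 / 1000 = 1.2268
Difference = 0.3889 − 1.2268 = -0.8379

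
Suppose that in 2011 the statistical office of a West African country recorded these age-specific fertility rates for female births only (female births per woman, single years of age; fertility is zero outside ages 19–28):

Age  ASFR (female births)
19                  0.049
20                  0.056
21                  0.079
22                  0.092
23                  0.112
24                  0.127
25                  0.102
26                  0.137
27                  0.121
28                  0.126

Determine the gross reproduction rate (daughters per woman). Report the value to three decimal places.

Sum of female ASFRs = 0.049 + 0.056 + 0.079 + 0.092 + 0.112 + 0.127 + 0.102 + 0.137 + 0.121 + 0.126 = 1.001
GRR = 1.001

1.001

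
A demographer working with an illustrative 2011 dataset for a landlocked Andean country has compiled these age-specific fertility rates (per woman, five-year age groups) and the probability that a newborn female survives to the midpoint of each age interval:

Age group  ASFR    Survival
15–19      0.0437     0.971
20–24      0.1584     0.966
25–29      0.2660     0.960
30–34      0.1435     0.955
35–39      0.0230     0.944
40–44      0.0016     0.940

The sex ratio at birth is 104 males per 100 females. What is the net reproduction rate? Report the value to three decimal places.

1.498

Proportion female at birth = 100 / (100 + 104) = 0.49020.
Survival-weighted fertility by age (5·fₓ·Sₓ):
  15–19: 5 × 0.0437 × 0.971 = 0.21216
  20–24: 5 × 0.1584 × 0.966 = 0.76507
  25–29: 5 × 0.2660 × 0.960 = 1.27680
  30–34: 5 × 0.1435 × 0.955 = 0.68521
  35–39: 5 × 0.0230 × 0.944 = 0.10856
  40–44: 5 × 0.0016 × 0.940 = 0.00752
Sum = 3.05532
NRR = 0.49020 × 3.05532 = 1.49772
With NRR above 1 the population is above replacement fertility.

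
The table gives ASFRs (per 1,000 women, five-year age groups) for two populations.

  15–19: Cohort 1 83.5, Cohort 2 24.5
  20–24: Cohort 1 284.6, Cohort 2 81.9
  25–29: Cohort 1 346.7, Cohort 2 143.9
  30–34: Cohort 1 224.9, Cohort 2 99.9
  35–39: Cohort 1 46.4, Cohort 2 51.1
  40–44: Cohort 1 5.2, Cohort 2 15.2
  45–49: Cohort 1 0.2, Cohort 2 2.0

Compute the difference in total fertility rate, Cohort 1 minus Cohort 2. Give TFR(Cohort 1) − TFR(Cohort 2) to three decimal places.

2.865

Cohort 1:
  Sum of ASFRs = 83.5 + 284.6 + 346.7 + 224.9 + 46.4 + 5.2 + 0.2 = 991.5
  TFR = 5 × 991.5 / 1000 = 4.9575
Cohort 2:
  Sum of ASFRs = 24.5 + 81.9 + 143.9 + 99.9 + 51.1 + 15.2 + 2.0 = 418.5
  TFR = 5 × 418.5 / 1000 = 2.0925
Difference = 4.9575 − 2.0925 = 2.865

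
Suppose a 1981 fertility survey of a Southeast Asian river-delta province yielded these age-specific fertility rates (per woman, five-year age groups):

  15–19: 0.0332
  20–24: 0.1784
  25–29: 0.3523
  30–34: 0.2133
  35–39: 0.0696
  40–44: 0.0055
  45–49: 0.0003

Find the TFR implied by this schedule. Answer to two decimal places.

4.26

Sum of ASFRs = 0.0332 + 0.1784 + 0.3523 + 0.2133 + 0.0696 + 0.0055 + 0.0003 = 0.8526
TFR = 5 × 0.8526 = 4.263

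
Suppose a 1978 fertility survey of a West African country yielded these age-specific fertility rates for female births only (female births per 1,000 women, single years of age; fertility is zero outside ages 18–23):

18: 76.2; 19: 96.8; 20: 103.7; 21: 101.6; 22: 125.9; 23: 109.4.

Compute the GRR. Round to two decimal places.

0.61

Sum of female ASFRs = 76.2 + 96.8 + 103.7 + 101.6 + 125.9 + 109.4 = 613.6
GRR = 613.6 / 1000 = 0.6136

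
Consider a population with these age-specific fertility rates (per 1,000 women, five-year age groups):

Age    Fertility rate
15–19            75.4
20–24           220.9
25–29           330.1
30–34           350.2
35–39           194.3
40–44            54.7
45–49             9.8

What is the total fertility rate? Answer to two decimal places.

6.18

Sum of ASFRs = 75.4 + 220.9 + 330.1 + 350.2 + 194.3 + 54.7 + 9.8 = 1235.4
TFR = 5 × 1235.4 / 1000 = 6.177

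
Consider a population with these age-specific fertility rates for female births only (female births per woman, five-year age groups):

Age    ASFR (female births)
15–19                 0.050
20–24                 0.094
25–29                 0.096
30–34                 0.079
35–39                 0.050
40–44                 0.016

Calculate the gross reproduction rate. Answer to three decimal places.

Sum of female ASFRs = 0.050 + 0.094 + 0.096 + 0.079 + 0.050 + 0.016 = 0.385
GRR = 5 × 0.385 = 1.925

1.925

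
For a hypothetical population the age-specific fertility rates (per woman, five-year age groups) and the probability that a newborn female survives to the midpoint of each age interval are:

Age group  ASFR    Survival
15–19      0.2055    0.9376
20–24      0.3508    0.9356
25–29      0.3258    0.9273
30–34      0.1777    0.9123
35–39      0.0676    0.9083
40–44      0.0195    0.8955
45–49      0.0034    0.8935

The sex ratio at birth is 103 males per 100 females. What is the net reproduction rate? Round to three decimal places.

2.628

Proportion female at birth = 100 / (100 + 103) = 0.49261.
Weighting each age-specific rate by interval width and survival:
  15–19: 5 × 0.2055 × 0.9376 = 0.96338
  20–24: 5 × 0.3508 × 0.9356 = 1.64104
  25–29: 5 × 0.3258 × 0.9273 = 1.51057
  30–34: 5 × 0.1777 × 0.9123 = 0.81058
  35–39: 5 × 0.0676 × 0.9083 = 0.30701
  40–44: 5 × 0.0195 × 0.8955 = 0.08731
  45–49: 5 × 0.0034 × 0.8935 = 0.01519
Sum = 5.33508
NRR = 0.49261 × 5.33508 = 2.62811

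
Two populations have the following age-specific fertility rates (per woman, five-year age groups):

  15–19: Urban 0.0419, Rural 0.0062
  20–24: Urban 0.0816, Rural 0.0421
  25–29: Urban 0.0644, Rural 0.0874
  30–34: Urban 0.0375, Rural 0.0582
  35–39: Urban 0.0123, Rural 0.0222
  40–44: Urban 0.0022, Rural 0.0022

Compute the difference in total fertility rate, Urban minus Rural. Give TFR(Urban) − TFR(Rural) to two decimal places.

0.11

Urban:
  Sum of ASFRs = 0.0419 + 0.0816 + 0.0644 + 0.0375 + 0.0123 + 0.0022 = 0.2399
  TFR = 5 × 0.2399 = 1.1995
Rural:
  Sum of ASFRs = 0.0062 + 0.0421 + 0.0874 + 0.0582 + 0.0222 + 0.0022 = 0.2183
  TFR = 5 × 0.2183 = 1.0915
Difference = 1.1995 − 1.0915 = 0.108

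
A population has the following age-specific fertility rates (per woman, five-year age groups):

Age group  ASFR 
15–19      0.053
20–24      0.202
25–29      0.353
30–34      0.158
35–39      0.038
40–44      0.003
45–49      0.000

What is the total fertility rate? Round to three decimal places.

Sum of ASFRs = 0.053 + 0.202 + 0.353 + 0.158 + 0.038 + 0.003 + 0.000 = 0.807
TFR = 5 × 0.807 = 4.035

4.035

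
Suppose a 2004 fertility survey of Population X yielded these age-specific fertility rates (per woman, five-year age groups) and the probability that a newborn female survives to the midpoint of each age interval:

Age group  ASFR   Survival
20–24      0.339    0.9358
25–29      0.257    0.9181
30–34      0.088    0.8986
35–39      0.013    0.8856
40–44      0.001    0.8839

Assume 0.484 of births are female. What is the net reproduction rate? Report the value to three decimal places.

1.560

Proportion female at birth = 0.484.
Per-age-group product (5 × ASFR × survival probability):
  20–24: 5 × 0.339 × 0.9358 = 1.58618
  25–29: 5 × 0.257 × 0.9181 = 1.17976
  30–34: 5 × 0.088 × 0.8986 = 0.39538
  35–39: 5 × 0.013 × 0.8856 = 0.05756
  40–44: 5 × 0.001 × 0.8839 = 0.00442
Sum = 3.22330
NRR = 0.484 × 3.22330 = 1.56008
An NRR exceeding 1 indicates intrinsic growth under these rates.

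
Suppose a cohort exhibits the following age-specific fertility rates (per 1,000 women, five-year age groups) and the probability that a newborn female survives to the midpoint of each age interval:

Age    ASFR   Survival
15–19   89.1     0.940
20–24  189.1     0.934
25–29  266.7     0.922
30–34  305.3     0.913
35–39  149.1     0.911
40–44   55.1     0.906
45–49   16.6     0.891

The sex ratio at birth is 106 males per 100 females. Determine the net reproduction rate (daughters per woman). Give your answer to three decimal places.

2.392

Proportion female at birth = 100 / (100 + 106) = 0.48544.
Each age group contributes 5 × ASFR × survival:
  15–19: 5 × 89.1/1000 × 0.940 = 0.41877
  20–24: 5 × 189.1/1000 × 0.934 = 0.88310
  25–29: 5 × 266.7/1000 × 0.922 = 1.22949
  30–34: 5 × 305.3/1000 × 0.913 = 1.39369
  35–39: 5 × 149.1/1000 × 0.911 = 0.67915
  40–44: 5 × 55.1/1000 × 0.906 = 0.24960
  45–49: 5 × 16.6/1000 × 0.891 = 0.07395
Sum = 4.92775
NRR = 0.48544 × 4.92775 = 2.39213
NRR > 1, so each generation more than replaces itself.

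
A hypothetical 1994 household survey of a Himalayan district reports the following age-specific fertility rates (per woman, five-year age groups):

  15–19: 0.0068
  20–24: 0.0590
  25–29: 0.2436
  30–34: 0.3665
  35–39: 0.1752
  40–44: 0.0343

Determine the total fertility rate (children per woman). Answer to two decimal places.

4.43

Sum of ASFRs = 0.0068 + 0.0590 + 0.2436 + 0.3665 + 0.1752 + 0.0343 = 0.8854
TFR = 5 × 0.8854 = 4.427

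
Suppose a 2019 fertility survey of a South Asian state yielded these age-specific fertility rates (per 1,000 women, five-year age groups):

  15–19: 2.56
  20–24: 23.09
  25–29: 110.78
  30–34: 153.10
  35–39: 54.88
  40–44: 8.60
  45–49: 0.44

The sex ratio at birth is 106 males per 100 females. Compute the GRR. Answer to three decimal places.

0.858

Proportion female at birth = 100 / (100 + 106) = 0.48544.
Sum of ASFRs = 2.56 + 23.09 + 110.78 + 153.10 + 54.88 + 8.60 + 0.44 = 353.45
TFR = 5 × 353.45 / 1000 = 1.76725
GRR = 0.48544 × 1.76725 = 0.85789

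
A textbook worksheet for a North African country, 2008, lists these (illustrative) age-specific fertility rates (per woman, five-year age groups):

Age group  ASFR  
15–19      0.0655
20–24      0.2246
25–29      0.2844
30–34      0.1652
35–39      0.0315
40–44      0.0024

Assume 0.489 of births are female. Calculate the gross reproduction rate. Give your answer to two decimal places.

Proportion female at birth = 0.489.
Sum of ASFRs = 0.0655 + 0.2246 + 0.2844 + 0.1652 + 0.0315 + 0.0024 = 0.7736
TFR = 5 × 0.7736 = 3.868
GRR = 0.489 × 3.868 = 1.89145

1.89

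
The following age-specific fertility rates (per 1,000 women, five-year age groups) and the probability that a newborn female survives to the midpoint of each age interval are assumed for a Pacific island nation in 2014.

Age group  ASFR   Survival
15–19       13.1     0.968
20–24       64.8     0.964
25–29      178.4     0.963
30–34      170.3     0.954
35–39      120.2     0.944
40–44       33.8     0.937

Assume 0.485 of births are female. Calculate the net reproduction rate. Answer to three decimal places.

Proportion female at birth = 0.485.
Each age group contributes 5 × ASFR × survival:
  15–19: 5 × 13.1/1000 × 0.968 = 0.06340
  20–24: 5 × 64.8/1000 × 0.964 = 0.31234
  25–29: 5 × 178.4/1000 × 0.963 = 0.85900
  30–34: 5 × 170.3/1000 × 0.954 = 0.81233
  35–39: 5 × 120.2/1000 × 0.944 = 0.56734
  40–44: 5 × 33.8/1000 × 0.937 = 0.15835
Sum = 2.77276
NRR = 0.485 × 2.77276 = 1.34479

1.345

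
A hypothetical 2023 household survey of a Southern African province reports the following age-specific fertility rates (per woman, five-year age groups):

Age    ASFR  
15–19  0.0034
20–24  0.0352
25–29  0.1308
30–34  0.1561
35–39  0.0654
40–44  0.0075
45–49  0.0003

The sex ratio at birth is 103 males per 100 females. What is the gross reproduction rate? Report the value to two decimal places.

0.98

Proportion female at birth = 100 / (100 + 103) = 0.49261.
Sum of ASFRs = 0.0034 + 0.0352 + 0.1308 + 0.1561 + 0.0654 + 0.0075 + 0.0003 = 0.3987
TFR = 5 × 0.3987 = 1.9935
GRR = 0.49261 × 1.9935 = 0.98202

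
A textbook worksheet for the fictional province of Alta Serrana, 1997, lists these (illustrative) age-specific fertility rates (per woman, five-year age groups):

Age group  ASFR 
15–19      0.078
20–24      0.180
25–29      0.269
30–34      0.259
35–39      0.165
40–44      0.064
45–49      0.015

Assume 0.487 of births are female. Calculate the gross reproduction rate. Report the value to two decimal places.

2.51

Proportion female at birth = 0.487.
Sum of ASFRs = 0.078 + 0.180 + 0.269 + 0.259 + 0.165 + 0.064 + 0.015 = 1.030
TFR = 5 × 1.030 = 5.15
GRR = 0.487 × 5.15 = 2.50805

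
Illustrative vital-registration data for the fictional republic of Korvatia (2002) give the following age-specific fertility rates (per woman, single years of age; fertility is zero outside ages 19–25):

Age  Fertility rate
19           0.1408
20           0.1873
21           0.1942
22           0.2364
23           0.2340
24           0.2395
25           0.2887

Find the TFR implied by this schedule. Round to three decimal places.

Sum of ASFRs = 0.1408 + 0.1873 + 0.1942 + 0.2364 + 0.2340 + 0.2395 + 0.2887 = 1.5209
TFR = 1.5209

1.521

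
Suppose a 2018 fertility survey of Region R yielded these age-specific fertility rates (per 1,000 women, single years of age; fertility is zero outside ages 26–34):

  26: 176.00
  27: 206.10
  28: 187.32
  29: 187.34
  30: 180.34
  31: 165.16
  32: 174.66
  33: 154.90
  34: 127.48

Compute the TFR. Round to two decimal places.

1.56

Sum of ASFRs = 176.00 + 206.10 + 187.32 + 187.34 + 180.34 + 165.16 + 174.66 + 154.90 + 127.48 = 1559.30
TFR = 1559.30 / 1000 = 1.5593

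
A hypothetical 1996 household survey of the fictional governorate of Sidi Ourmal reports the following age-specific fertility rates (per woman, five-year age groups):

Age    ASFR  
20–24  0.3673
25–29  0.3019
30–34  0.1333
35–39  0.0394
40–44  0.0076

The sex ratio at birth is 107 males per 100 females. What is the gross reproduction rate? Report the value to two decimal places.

Proportion female at birth = 100 / (100 + 107) = 0.48309.
Sum of ASFRs = 0.3673 + 0.3019 + 0.1333 + 0.0394 + 0.0076 = 0.8495
TFR = 5 × 0.8495 = 4.2475
GRR = 0.48309 × 4.2475 = 2.05192

2.05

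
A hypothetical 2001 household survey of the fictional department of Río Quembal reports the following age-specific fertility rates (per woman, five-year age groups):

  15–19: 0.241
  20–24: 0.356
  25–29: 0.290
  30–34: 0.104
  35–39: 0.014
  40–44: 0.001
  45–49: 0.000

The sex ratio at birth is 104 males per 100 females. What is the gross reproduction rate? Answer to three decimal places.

Proportion female at birth = 100 / (100 + 104) = 0.49020.
Sum of ASFRs = 0.241 + 0.356 + 0.290 + 0.104 + 0.014 + 0.001 + 0.000 = 1.006
TFR = 5 × 1.006 = 5.03
GRR = 0.49020 × 5.03 = 2.46571

2.466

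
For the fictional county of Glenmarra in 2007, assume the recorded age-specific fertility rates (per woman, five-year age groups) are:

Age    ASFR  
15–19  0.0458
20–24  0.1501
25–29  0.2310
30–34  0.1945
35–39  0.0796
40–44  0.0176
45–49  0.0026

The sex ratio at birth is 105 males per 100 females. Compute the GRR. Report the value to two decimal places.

Proportion female at birth = 100 / (100 + 105) = 0.48780.
Sum of ASFRs = 0.0458 + 0.1501 + 0.2310 + 0.1945 + 0.0796 + 0.0176 + 0.0026 = 0.7212
TFR = 5 × 0.7212 = 3.606
GRR = 0.48780 × 3.606 = 1.75901

1.76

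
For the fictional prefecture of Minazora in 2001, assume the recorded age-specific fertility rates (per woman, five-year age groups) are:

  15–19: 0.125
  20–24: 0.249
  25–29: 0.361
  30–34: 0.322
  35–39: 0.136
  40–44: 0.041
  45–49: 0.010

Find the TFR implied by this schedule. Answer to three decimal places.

6.220

Sum of ASFRs = 0.125 + 0.249 + 0.361 + 0.322 + 0.136 + 0.041 + 0.010 = 1.244
TFR = 5 × 1.244 = 6.22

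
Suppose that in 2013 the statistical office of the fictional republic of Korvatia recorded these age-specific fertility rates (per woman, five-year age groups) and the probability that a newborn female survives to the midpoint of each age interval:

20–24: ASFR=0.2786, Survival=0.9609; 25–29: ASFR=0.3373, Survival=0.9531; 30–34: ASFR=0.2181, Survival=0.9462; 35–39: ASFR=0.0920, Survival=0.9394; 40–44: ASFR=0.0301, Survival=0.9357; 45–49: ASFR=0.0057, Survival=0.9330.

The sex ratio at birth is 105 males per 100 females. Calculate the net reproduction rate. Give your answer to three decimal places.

Proportion female at birth = 100 / (100 + 105) = 0.48780.
Survival-weighted fertility by age (5·fₓ·Sₓ):
  20–24: 5 × 0.2786 × 0.9609 = 1.33853
  25–29: 5 × 0.3373 × 0.9531 = 1.60740
  30–34: 5 × 0.2181 × 0.9462 = 1.03183
  35–39: 5 × 0.0920 × 0.9394 = 0.43212
  40–44: 5 × 0.0301 × 0.9357 = 0.14082
  45–49: 5 × 0.0057 × 0.9330 = 0.02659
Sum = 4.57729
NRR = 0.48780 × 4.57729 = 2.23280
An NRR exceeding 1 indicates intrinsic growth under these rates.

2.233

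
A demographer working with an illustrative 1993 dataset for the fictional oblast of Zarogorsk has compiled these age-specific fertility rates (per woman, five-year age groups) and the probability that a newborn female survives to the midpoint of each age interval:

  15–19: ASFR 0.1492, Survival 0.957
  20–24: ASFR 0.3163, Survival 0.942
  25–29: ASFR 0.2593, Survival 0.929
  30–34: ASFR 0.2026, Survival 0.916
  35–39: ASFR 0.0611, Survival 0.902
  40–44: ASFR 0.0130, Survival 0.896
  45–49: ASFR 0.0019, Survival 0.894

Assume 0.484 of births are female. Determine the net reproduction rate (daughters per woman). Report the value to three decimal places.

Proportion female at birth = 0.484.
Per-age-group product (5 × ASFR × survival probability):
  15–19: 5 × 0.1492 × 0.957 = 0.71392
  20–24: 5 × 0.3163 × 0.942 = 1.48977
  25–29: 5 × 0.2593 × 0.929 = 1.20445
  30–34: 5 × 0.2026 × 0.916 = 0.92791
  35–39: 5 × 0.0611 × 0.902 = 0.27556
  40–44: 5 × 0.0130 × 0.896 = 0.05824
  45–49: 5 × 0.0019 × 0.894 = 0.00849
Sum = 4.67834
NRR = 0.484 × 4.67834 = 2.26432

2.264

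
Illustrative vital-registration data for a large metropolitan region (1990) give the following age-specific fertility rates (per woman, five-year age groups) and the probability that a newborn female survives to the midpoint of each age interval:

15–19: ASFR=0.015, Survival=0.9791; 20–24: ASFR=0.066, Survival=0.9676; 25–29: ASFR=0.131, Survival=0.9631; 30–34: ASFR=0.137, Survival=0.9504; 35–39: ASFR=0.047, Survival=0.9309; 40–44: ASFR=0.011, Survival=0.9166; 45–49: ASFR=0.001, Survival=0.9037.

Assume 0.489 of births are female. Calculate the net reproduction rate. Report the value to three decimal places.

Proportion female at birth = 0.489.
Each age group contributes 5 × ASFR × survival:
  15–19: 5 × 0.015 × 0.9791 = 0.07343
  20–24: 5 × 0.066 × 0.9676 = 0.31931
  25–29: 5 × 0.131 × 0.9631 = 0.63083
  30–34: 5 × 0.137 × 0.9504 = 0.65102
  35–39: 5 × 0.047 × 0.9309 = 0.21876
  40–44: 5 × 0.011 × 0.9166 = 0.05041
  45–49: 5 × 0.001 × 0.9037 = 0.00452
Sum = 1.94828
NRR = 0.489 × 1.94828 = 0.95271
With NRR below 1 the population is below replacement fertility.

0.953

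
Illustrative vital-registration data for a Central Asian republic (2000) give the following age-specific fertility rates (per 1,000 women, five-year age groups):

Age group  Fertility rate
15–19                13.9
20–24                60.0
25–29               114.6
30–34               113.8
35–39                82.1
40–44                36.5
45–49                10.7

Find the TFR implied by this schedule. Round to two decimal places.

Sum of ASFRs = 13.9 + 60.0 + 114.6 + 113.8 + 82.1 + 36.5 + 10.7 = 431.6
TFR = 5 × 431.6 / 1000 = 2.158

2.16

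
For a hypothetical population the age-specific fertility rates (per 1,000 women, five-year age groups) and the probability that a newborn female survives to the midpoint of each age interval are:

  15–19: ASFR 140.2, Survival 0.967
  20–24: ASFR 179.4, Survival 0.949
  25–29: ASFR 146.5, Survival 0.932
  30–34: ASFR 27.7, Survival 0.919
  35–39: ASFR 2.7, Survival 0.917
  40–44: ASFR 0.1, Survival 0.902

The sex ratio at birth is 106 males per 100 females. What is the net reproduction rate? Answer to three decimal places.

Proportion female at birth = 100 / (100 + 106) = 0.48544.
Weighting each age-specific rate by interval width and survival:
  15–19: 5 × 140.2/1000 × 0.967 = 0.67787
  20–24: 5 × 179.4/1000 × 0.949 = 0.85125
  25–29: 5 × 146.5/1000 × 0.932 = 0.68269
  30–34: 5 × 27.7/1000 × 0.919 = 0.12728
  35–39: 5 × 2.7/1000 × 0.917 = 0.01238
  40–44: 5 × 0.1/1000 × 0.902 = 0.00045
Sum = 2.35192
NRR = 0.48544 × 2.35192 = 1.14172

1.142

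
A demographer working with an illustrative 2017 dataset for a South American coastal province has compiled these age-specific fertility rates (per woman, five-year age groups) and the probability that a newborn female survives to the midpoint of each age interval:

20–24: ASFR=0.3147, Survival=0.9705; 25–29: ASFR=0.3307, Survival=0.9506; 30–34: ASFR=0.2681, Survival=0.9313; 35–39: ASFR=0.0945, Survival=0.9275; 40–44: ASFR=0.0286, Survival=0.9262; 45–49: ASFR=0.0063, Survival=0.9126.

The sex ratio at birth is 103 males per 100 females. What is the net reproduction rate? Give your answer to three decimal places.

Proportion female at birth = 100 / (100 + 103) = 0.49261.
Survival-weighted fertility by age (5·fₓ·Sₓ):
  20–24: 5 × 0.3147 × 0.9705 = 1.52708
  25–29: 5 × 0.3307 × 0.9506 = 1.57182
  30–34: 5 × 0.2681 × 0.9313 = 1.24841
  35–39: 5 × 0.0945 × 0.9275 = 0.43824
  40–44: 5 × 0.0286 × 0.9262 = 0.13245
  45–49: 5 × 0.0063 × 0.9126 = 0.02875
Sum = 4.94675
NRR = 0.49261 × 4.94675 = 2.43682
With NRR above 1 the population is above replacement fertility.

2.437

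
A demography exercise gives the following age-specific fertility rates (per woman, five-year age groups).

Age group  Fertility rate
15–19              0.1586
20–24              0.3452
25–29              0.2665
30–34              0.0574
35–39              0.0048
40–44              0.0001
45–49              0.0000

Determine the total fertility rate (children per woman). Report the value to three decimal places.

Sum of ASFRs = 0.1586 + 0.3452 + 0.2665 + 0.0574 + 0.0048 + 0.0001 + 0.0000 = 0.8326
TFR = 5 × 0.8326 = 4.163

4.163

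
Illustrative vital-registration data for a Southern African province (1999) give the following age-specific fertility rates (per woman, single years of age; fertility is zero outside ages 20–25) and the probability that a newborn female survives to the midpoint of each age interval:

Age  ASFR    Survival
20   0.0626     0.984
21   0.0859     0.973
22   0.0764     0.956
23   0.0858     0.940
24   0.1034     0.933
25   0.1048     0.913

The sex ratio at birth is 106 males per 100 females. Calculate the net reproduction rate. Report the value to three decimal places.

Proportion female at birth = 100 / (100 + 106) = 0.48544.
Survival-weighted fertility by age (1·fₓ·Sₓ):
  20: 1 × 0.0626 × 0.984 = 0.06160
  21: 1 × 0.0859 × 0.973 = 0.08358
  22: 1 × 0.0764 × 0.956 = 0.07304
  23: 1 × 0.0858 × 0.940 = 0.08065
  24: 1 × 0.1034 × 0.933 = 0.09647
  25: 1 × 0.1048 × 0.913 = 0.09568
Sum = 0.49102
NRR = 0.48544 × 0.49102 = 0.23836
An NRR under 1 implies long-run decline under these rates.

0.238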